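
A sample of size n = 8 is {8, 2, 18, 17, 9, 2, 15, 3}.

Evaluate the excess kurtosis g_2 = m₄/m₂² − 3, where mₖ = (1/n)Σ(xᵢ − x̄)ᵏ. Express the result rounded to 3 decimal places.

-1.584

x̄ = 9.2500
Σ(xᵢ − x̄)² = 315.5000 ⇒ m₂ = 39.43750
Σ(xᵢ − x̄)⁴ = 17616.4063 ⇒ m₄ = 2202.05078
m₂² = 1555.31641
g_2 = m₄/m₂² − 3 = 1.41582 − 3 ≈ -1.584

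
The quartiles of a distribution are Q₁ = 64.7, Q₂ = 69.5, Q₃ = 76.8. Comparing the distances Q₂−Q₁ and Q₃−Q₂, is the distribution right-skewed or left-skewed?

right-skewed

Q₂ − Q₁ = 4.8;  Q₃ − Q₂ = 7.3
Q₃ − Q₂ > Q₂ − Q₁ ⇒ the upper half is more spread out ⇒ right-skewed.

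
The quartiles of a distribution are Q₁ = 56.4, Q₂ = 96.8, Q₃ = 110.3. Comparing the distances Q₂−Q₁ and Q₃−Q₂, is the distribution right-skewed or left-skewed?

left-skewed

Q₂ − Q₁ = 40.4;  Q₃ − Q₂ = 13.5
Q₂ − Q₁ > Q₃ − Q₂ ⇒ the lower half is more spread out ⇒ left-skewed.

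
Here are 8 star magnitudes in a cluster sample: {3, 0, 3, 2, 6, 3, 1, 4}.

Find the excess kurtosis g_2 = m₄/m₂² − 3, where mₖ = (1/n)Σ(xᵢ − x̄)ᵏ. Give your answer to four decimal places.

x̄ = 2.7500
Σ(xᵢ − x̄)² = 23.5000 ⇒ m₂ = 2.93750
Σ(xᵢ − x̄)⁴ = 180.9063 ⇒ m₄ = 22.61328
m₂² = 8.62891
g_2 = m₄/m₂² − 3 = 2.62064 − 3 ≈ -0.3794

-0.3794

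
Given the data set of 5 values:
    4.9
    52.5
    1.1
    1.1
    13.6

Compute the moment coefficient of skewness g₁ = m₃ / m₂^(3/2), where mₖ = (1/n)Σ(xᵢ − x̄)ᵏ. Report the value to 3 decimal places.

1.310

x̄ = (4.9 + 52.5 + 1.1 + 1.1 + 13.6) / 5 = 14.6400
deviations (xᵢ − x̄): -9.7400, 37.8600, -13.5400, -13.5400, -1.0400
Σ(xᵢ − x̄)² = 1895.9920 ⇒ m₂ = 1895.9920/5 = 379.19840
Σ(xᵢ − x̄)³ = 48377.9966 ⇒ m₃ = 48377.9966/5 = 9675.59933
m₂^(3/2) = 379.19840^(1.5) = 7384.13698
g₁ = m₃ / m₂^(3/2) = 9675.59933 / 7384.13698 ≈ 1.310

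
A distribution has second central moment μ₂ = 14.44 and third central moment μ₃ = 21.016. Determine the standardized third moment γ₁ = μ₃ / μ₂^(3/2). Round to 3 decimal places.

0.383

σ = √μ₂ = √14.44 = 3.80000
σ³ = μ₂^(3/2) = 54.87200
γ₁ = μ₃/σ³ = 21.016 / 54.87200 ≈ 0.383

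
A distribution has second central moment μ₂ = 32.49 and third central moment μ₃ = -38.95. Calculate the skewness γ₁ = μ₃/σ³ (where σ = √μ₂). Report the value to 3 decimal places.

-0.210

σ = √μ₂ = √32.49 = 5.70000
σ³ = μ₂^(3/2) = 185.19300
γ₁ = μ₃/σ³ = -38.95 / 185.19300 ≈ -0.210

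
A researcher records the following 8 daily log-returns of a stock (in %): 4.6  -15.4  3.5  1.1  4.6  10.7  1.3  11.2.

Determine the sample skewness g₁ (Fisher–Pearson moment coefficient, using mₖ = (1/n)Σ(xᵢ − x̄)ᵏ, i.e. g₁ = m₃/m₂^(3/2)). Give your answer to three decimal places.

x̄ = (4.6 - 15.4 + 3.5 + 1.1 + 4.6 + 10.7 + 1.3 + 11.2) / 8 = 2.7000
deviations (xᵢ − x̄): 1.9000, -18.1000, 0.8000, -1.6000, 1.9000, 8.0000, -1.4000, 8.5000
Σ(xᵢ − x̄)² = 476.2400 ⇒ m₂ = 476.2400/8 = 59.53000
Σ(xᵢ − x̄)³ = -4796.2260 ⇒ m₃ = -4796.2260/8 = -599.52825
m₂^(3/2) = 59.53000^(1.5) = 459.30780
g₁ = m₃ / m₂^(3/2) = -599.52825 / 459.30780 ≈ -1.305

-1.305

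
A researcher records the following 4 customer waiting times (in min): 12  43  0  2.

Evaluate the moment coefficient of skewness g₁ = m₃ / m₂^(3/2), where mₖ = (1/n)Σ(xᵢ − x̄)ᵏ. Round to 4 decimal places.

x̄ = (12 + 43 + 0 + 2) / 4 = 14.2500
deviations (xᵢ − x̄): -2.2500, 28.7500, -14.2500, -12.2500
Σ(xᵢ − x̄)² = 1184.7500 ⇒ m₂ = 1184.7500/4 = 296.18750
Σ(xᵢ − x̄)³ = 19020.3750 ⇒ m₃ = 19020.3750/4 = 4755.09375
m₂^(3/2) = 296.18750^(1.5) = 5097.41613
g₁ = m₃ / m₂^(3/2) = 4755.09375 / 5097.41613 ≈ 0.9328

0.9328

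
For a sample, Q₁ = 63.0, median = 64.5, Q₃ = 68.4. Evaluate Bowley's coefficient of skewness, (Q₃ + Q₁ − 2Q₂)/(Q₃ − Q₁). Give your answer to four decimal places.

numerator: Q₃ + Q₁ − 2Q₂ = 68.4 + 63.0 − 2×64.5 = 2.4000
denominator: Q₃ − Q₁ = 68.4 − 63.0 = 5.4000
Bowley skewness = 2.4000 / 5.4000 ≈ 0.4444

0.4444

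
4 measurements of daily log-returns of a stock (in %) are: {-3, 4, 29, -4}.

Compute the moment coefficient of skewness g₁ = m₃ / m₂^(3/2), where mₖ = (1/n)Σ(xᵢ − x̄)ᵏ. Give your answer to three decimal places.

0.983

x̄ = (-3 + 4 + 29 - 4) / 4 = 6.5000
deviations (xᵢ − x̄): -9.5000, -2.5000, 22.5000, -10.5000
Σ(xᵢ − x̄)² = 713.0000 ⇒ m₂ = 713.0000/4 = 178.25000
Σ(xᵢ − x̄)³ = 9360.0000 ⇒ m₃ = 9360.0000/4 = 2340.00000
m₂^(3/2) = 178.25000^(1.5) = 2379.82108
g₁ = m₃ / m₂^(3/2) = 2340.00000 / 2379.82108 ≈ 0.983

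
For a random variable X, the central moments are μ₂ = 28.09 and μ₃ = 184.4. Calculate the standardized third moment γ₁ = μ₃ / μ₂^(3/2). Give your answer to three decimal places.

σ = √μ₂ = √28.09 = 5.30000
σ³ = μ₂^(3/2) = 148.87700
γ₁ = μ₃/σ³ = 184.4 / 148.87700 ≈ 1.239

1.239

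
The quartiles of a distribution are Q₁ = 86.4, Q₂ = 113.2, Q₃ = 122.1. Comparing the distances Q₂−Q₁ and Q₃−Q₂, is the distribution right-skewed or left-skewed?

left-skewed

Q₂ − Q₁ = 26.8;  Q₃ − Q₂ = 8.9
Q₂ − Q₁ > Q₃ − Q₂ ⇒ the lower half is more spread out ⇒ left-skewed.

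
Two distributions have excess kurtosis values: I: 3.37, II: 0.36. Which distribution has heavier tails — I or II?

Higher excess kurtosis ⇒ heavier tails relative to the normal distribution.
3.37 vs 0.36: the larger is 3.37, so I has heavier tails.

I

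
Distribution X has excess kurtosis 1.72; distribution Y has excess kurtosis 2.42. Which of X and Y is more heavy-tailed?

Y

Higher excess kurtosis ⇒ heavier tails relative to the normal distribution.
1.72 vs 2.42: the larger is 2.42, so Y has heavier tails.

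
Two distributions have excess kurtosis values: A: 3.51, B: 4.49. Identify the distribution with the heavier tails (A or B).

B

Higher excess kurtosis ⇒ heavier tails relative to the normal distribution.
3.51 vs 4.49: the larger is 4.49, so B has heavier tails.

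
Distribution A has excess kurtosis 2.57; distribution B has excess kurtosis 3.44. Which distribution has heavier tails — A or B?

B

Higher excess kurtosis ⇒ heavier tails relative to the normal distribution.
2.57 vs 3.44: the larger is 3.44, so B has heavier tails.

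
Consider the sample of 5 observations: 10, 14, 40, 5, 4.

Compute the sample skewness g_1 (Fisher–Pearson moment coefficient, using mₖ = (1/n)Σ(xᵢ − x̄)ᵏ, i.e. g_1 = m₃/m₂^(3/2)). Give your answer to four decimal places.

1.2360

x̄ = (10 + 14 + 40 + 5 + 4) / 5 = 14.6000
deviations (xᵢ − x̄): -4.6000, -0.6000, 25.4000, -9.6000, -10.6000
Σ(xᵢ − x̄)² = 871.2000 ⇒ m₂ = 871.2000/5 = 174.24000
Σ(xᵢ − x̄)³ = 14213.7600 ⇒ m₃ = 14213.7600/5 = 2842.75200
m₂^(3/2) = 174.24000^(1.5) = 2299.96800
g_1 = m₃ / m₂^(3/2) = 2842.75200 / 2299.96800 ≈ 1.2360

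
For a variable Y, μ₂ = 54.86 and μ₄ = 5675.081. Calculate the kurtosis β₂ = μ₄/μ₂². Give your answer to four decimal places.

μ₂² = 54.86² = 3009.61960
μ₄/μ₂² = 5675.081 / 3009.61960 = 1.88565
β₂ ≈ 1.8856

1.8856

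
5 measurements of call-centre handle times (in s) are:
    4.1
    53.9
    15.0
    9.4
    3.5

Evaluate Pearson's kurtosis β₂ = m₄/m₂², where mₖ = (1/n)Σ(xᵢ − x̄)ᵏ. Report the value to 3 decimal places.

3.004

x̄ = 17.1800
Σ(xᵢ − x̄)² = 1771.8680 ⇒ m₂ = 354.37360
Σ(xᵢ − x̄)⁴ = 1886049.4815 ⇒ m₄ = 377209.89630
m₂² = 125580.64838
β₂ = m₄/m₂² = 377209.89630 / 125580.64838 ≈ 3.004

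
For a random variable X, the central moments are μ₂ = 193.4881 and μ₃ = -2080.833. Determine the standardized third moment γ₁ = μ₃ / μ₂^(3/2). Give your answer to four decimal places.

σ = √μ₂ = √193.4881 = 13.91000
σ³ = μ₂^(3/2) = 2691.41947
γ₁ = μ₃/σ³ = -2080.833 / 2691.41947 ≈ -0.7731

-0.7731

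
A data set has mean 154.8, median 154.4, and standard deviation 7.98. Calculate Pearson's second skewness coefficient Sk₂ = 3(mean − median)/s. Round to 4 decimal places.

Sk₂ = 3(154.8 − 154.4) / 7.98 = 3 × 0.4000 / 7.98
    = 1.2000 / 7.98 ≈ 0.1504

0.1504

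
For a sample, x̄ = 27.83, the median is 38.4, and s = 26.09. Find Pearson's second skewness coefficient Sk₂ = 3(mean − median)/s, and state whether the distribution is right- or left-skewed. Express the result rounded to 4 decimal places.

Sk₂ = 3(27.83 − 38.4) / 26.09 = 3 × -10.5700 / 26.09
    = -31.7100 / 26.09 ≈ -1.2154
Sk₂ < 0 ⇒ mean < median ⇒ left-skewed (negative skew).

-1.2154, left-skewed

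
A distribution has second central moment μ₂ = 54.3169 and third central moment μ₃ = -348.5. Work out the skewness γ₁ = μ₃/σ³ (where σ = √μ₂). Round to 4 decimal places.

σ = √μ₂ = √54.3169 = 7.37000
σ³ = μ₂^(3/2) = 400.31555
γ₁ = μ₃/σ³ = -348.5 / 400.31555 ≈ -0.8706

-0.8706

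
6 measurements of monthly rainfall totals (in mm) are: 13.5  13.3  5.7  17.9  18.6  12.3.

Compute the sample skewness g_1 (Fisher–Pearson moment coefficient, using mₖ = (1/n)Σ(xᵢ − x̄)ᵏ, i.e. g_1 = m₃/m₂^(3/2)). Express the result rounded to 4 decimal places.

x̄ = (13.5 + 13.3 + 5.7 + 17.9 + 18.6 + 12.3) / 6 = 13.5500
deviations (xᵢ − x̄): -0.0500, -0.2500, -7.8500, 4.3500, 5.0500, -1.2500
Σ(xᵢ − x̄)² = 107.6750 ⇒ m₂ = 107.6750/6 = 17.94583
Σ(xᵢ − x̄)³ = -274.6050 ⇒ m₃ = -274.6050/6 = -45.76750
m₂^(3/2) = 17.94583^(1.5) = 76.02308
g_1 = m₃ / m₂^(3/2) = -45.76750 / 76.02308 ≈ -0.6020

-0.6020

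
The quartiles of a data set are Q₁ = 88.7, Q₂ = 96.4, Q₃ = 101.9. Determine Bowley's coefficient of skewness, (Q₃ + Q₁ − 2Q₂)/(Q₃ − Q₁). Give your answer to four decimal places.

numerator: Q₃ + Q₁ − 2Q₂ = 101.9 + 88.7 − 2×96.4 = -2.2000
denominator: Q₃ − Q₁ = 101.9 − 88.7 = 13.2000
Bowley skewness = -2.2000 / 13.2000 ≈ -0.1667

-0.1667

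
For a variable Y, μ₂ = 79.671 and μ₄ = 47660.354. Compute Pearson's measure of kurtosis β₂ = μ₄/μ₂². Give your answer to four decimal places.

μ₂² = 79.671² = 6347.46824
μ₄/μ₂² = 47660.354 / 6347.46824 = 7.50856
β₂ ≈ 7.5086

7.5086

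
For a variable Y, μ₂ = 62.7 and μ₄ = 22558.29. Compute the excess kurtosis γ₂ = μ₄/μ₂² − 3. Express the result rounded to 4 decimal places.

μ₂² = 62.7² = 3931.29000
μ₄/μ₂² = 22558.29 / 3931.29000 = 5.73814
γ₂ = 5.73814 − 3 ≈ 2.7381

2.7381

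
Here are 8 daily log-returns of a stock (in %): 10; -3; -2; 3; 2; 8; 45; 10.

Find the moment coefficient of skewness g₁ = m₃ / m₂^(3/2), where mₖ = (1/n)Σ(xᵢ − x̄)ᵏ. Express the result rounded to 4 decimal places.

x̄ = (10 - 3 - 2 + 3 + 2 + 8 + 45 + 10) / 8 = 9.1250
deviations (xᵢ − x̄): 0.8750, -12.1250, -11.1250, -6.1250, -7.1250, -1.1250, 35.8750, 0.8750
Σ(xᵢ − x̄)² = 1648.8750 ⇒ m₂ = 1648.8750/8 = 206.10938
Σ(xᵢ − x̄)³ = 42420.6563 ⇒ m₃ = 42420.6563/8 = 5302.58203
m₂^(3/2) = 206.10938^(1.5) = 2959.01127
g₁ = m₃ / m₂^(3/2) = 5302.58203 / 2959.01127 ≈ 1.7920

1.7920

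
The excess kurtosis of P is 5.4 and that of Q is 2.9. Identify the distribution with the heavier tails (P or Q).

Higher excess kurtosis ⇒ heavier tails relative to the normal distribution.
5.4 vs 2.9: the larger is 5.4, so P has heavier tails.

P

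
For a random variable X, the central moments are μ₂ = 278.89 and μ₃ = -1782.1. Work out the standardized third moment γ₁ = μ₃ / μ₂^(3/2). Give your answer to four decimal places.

-0.3826

σ = √μ₂ = √278.89 = 16.70000
σ³ = μ₂^(3/2) = 4657.46300
γ₁ = μ₃/σ³ = -1782.1 / 4657.46300 ≈ -0.3826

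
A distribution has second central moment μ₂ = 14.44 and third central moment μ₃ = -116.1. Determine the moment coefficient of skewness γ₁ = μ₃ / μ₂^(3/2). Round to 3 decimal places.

-2.116

σ = √μ₂ = √14.44 = 3.80000
σ³ = μ₂^(3/2) = 54.87200
γ₁ = μ₃/σ³ = -116.1 / 54.87200 ≈ -2.116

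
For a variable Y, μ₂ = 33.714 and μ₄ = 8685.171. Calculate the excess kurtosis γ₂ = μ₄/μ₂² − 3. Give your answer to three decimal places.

4.641

μ₂² = 33.714² = 1136.63380
μ₄/μ₂² = 8685.171 / 1136.63380 = 7.64113
γ₂ = 7.64113 − 3 ≈ 4.641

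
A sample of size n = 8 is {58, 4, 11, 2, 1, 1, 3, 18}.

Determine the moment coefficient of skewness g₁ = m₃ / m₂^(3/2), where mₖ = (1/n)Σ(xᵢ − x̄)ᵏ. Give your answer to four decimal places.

x̄ = (58 + 4 + 11 + 2 + 1 + 1 + 3 + 18) / 8 = 12.2500
deviations (xᵢ − x̄): 45.7500, -8.2500, -1.2500, -10.2500, -11.2500, -11.2500, -9.2500, 5.7500
Σ(xᵢ − x̄)² = 2639.5000 ⇒ m₂ = 2639.5000/8 = 329.93750
Σ(xᵢ − x̄)³ = 90668.2500 ⇒ m₃ = 90668.2500/8 = 11333.53125
m₂^(3/2) = 329.93750^(1.5) = 5993.04473
g₁ = m₃ / m₂^(3/2) = 11333.53125 / 5993.04473 ≈ 1.8911

1.8911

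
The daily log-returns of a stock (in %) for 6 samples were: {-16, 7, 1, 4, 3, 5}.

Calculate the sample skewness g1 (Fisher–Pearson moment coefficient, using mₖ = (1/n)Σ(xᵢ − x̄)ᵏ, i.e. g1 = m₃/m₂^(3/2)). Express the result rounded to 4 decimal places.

x̄ = (-16 + 7 + 1 + 4 + 3 + 5) / 6 = 0.6667
deviations (xᵢ − x̄): -16.6667, 6.3333, 0.3333, 3.3333, 2.3333, 4.3333
Σ(xᵢ − x̄)² = 353.3333 ⇒ m₂ = 353.3333/6 = 58.88889
Σ(xᵢ − x̄)³ = -4244.4444 ⇒ m₃ = -4244.4444/6 = -707.40741
m₂^(3/2) = 58.88889^(1.5) = 451.90801
g1 = m₃ / m₂^(3/2) = -707.40741 / 451.90801 ≈ -1.5654

-1.5654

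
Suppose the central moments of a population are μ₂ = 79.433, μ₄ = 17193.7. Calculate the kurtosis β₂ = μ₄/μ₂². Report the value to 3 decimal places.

μ₂² = 79.433² = 6309.60149
μ₄/μ₂² = 17193.7 / 6309.60149 = 2.72501
β₂ ≈ 2.725

2.725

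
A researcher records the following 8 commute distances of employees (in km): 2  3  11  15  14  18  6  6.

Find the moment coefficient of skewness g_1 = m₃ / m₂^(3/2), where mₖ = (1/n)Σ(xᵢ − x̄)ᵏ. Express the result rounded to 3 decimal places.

0.135

x̄ = (2 + 3 + 11 + 15 + 14 + 18 + 6 + 6) / 8 = 9.3750
deviations (xᵢ − x̄): -7.3750, -6.3750, 1.6250, 5.6250, 4.6250, 8.6250, -3.3750, -3.3750
Σ(xᵢ − x̄)² = 247.8750 ⇒ m₂ = 247.8750/8 = 30.98438
Σ(xᵢ − x̄)³ = 185.7188 ⇒ m₃ = 185.7188/8 = 23.21484
m₂^(3/2) = 30.98438^(1.5) = 172.47022
g_1 = m₃ / m₂^(3/2) = 23.21484 / 172.47022 ≈ 0.135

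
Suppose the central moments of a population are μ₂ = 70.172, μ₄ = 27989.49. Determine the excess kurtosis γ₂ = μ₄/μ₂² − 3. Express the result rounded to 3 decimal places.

2.684

μ₂² = 70.172² = 4924.10958
μ₄/μ₂² = 27989.49 / 4924.10958 = 5.68417
γ₂ = 5.68417 − 3 ≈ 2.684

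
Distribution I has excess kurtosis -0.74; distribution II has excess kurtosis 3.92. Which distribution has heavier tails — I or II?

Higher excess kurtosis ⇒ heavier tails relative to the normal distribution.
-0.74 vs 3.92: the larger is 3.92, so II has heavier tails. (II is leptokurtic — heavier-than-normal tails; the other is platykurtic.)

II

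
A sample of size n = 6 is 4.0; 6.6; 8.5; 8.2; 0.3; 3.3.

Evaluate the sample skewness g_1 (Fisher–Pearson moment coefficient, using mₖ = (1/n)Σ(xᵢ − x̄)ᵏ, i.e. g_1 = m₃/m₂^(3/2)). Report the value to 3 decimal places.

-0.357

x̄ = (4.0 + 6.6 + 8.5 + 8.2 + 0.3 + 3.3) / 6 = 5.1500
deviations (xᵢ − x̄): -1.1500, 1.4500, 3.3500, 3.0500, -4.8500, -1.8500
Σ(xᵢ − x̄)² = 50.8950 ⇒ m₂ = 50.8950/6 = 8.48250
Σ(xᵢ − x̄)³ = -52.9200 ⇒ m₃ = -52.9200/6 = -8.82000
m₂^(3/2) = 8.48250^(1.5) = 24.70505
g_1 = m₃ / m₂^(3/2) = -8.82000 / 24.70505 ≈ -0.357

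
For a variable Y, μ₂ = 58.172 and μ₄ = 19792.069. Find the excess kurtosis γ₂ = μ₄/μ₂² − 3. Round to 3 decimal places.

μ₂² = 58.172² = 3383.98158
μ₄/μ₂² = 19792.069 / 3383.98158 = 5.84875
γ₂ = 5.84875 − 3 ≈ 2.849

2.849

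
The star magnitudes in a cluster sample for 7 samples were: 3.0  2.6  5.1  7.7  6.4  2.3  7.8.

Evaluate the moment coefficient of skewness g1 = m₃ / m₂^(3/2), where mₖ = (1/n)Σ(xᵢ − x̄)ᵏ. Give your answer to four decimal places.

x̄ = (3.0 + 2.6 + 5.1 + 7.7 + 6.4 + 2.3 + 7.8) / 7 = 4.9857
deviations (xᵢ − x̄): -1.9857, -2.3857, 0.1143, 2.7143, 1.4143, -2.6857, 2.8143
Σ(xᵢ − x̄)² = 34.1486 ⇒ m₂ = 34.1486/7 = 4.87837
Σ(xᵢ − x̄)³ = 4.3365 ⇒ m₃ = 4.3365/7 = 0.61950
m₂^(3/2) = 4.87837^(1.5) = 10.77486
g1 = m₃ / m₂^(3/2) = 0.61950 / 10.77486 ≈ 0.0575

0.0575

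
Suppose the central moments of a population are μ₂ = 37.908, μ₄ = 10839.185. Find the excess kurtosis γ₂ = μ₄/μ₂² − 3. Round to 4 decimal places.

4.5428

μ₂² = 37.908² = 1437.01646
μ₄/μ₂² = 10839.185 / 1437.01646 = 7.54284
γ₂ = 7.54284 − 3 ≈ 4.5428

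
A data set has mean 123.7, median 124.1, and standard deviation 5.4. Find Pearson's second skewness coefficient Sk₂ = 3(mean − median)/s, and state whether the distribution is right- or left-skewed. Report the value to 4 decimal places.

-0.2222, left-skewed

Sk₂ = 3(123.7 − 124.1) / 5.4 = 3 × -0.4000 / 5.4
    = -1.2000 / 5.4 ≈ -0.2222
Sk₂ < 0 ⇒ mean < median ⇒ left-skewed (negative skew).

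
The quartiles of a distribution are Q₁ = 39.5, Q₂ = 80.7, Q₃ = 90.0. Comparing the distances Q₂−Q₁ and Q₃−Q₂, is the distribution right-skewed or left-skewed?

left-skewed

Q₂ − Q₁ = 41.2;  Q₃ − Q₂ = 9.3
Q₂ − Q₁ > Q₃ − Q₂ ⇒ the lower half is more spread out ⇒ left-skewed.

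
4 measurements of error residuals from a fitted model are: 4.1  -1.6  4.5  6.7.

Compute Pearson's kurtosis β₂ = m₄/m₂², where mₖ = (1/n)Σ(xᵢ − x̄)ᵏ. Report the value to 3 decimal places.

x̄ = 3.4250
Σ(xᵢ − x̄)² = 37.5875 ⇒ m₂ = 9.39688
Σ(xᵢ − x̄)⁴ = 754.1762 ⇒ m₄ = 188.54404
m₂² = 88.30126
β₂ = m₄/m₂² = 188.54404 / 88.30126 ≈ 2.135

2.135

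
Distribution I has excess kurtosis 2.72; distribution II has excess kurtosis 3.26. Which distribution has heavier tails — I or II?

II

Higher excess kurtosis ⇒ heavier tails relative to the normal distribution.
2.72 vs 3.26: the larger is 3.26, so II has heavier tails.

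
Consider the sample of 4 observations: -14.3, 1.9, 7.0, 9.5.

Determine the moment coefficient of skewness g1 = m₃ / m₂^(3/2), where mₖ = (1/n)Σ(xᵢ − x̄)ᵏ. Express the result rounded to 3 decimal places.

-0.874

x̄ = (-14.3 + 1.9 + 7.0 + 9.5) / 4 = 1.0250
deviations (xᵢ − x̄): -15.3250, 0.8750, 5.9750, 8.4750
Σ(xᵢ − x̄)² = 343.1475 ⇒ m₂ = 343.1475/4 = 85.78688
Σ(xᵢ − x̄)³ = -2776.4591 ⇒ m₃ = -2776.4591/4 = -694.11478
m₂^(3/2) = 85.78688^(1.5) = 794.56837
g1 = m₃ / m₂^(3/2) = -694.11478 / 794.56837 ≈ -0.874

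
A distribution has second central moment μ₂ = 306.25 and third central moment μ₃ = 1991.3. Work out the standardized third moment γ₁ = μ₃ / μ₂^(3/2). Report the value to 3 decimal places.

0.372

σ = √μ₂ = √306.25 = 17.50000
σ³ = μ₂^(3/2) = 5359.37500
γ₁ = μ₃/σ³ = 1991.3 / 5359.37500 ≈ 0.372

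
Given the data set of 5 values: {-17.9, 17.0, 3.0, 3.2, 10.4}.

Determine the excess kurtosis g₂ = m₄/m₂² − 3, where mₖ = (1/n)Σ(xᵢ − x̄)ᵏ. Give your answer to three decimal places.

-0.507

x̄ = 3.1400
Σ(xᵢ − x̄)² = 687.5120 ⇒ m₂ = 137.50240
Σ(xᵢ − x̄)⁴ = 235647.3468 ⇒ m₄ = 47129.46936
m₂² = 18906.91001
g₂ = m₄/m₂² − 3 = 2.49271 − 3 ≈ -0.507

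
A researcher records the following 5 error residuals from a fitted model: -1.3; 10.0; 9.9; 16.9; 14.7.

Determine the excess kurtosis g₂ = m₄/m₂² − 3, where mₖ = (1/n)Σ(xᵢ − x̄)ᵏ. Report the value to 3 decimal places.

-0.533

x̄ = 10.0400
Σ(xᵢ − x̄)² = 197.3920 ⇒ m₂ = 39.47840
Σ(xᵢ − x̄)⁴ = 19223.0020 ⇒ m₄ = 3844.60039
m₂² = 1558.54407
g₂ = m₄/m₂² − 3 = 2.46679 − 3 ≈ -0.533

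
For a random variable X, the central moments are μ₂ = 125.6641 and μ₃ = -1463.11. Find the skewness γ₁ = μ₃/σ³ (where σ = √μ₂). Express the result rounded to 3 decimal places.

σ = √μ₂ = √125.6641 = 11.21000
σ³ = μ₂^(3/2) = 1408.69456
γ₁ = μ₃/σ³ = -1463.11 / 1408.69456 ≈ -1.039

-1.039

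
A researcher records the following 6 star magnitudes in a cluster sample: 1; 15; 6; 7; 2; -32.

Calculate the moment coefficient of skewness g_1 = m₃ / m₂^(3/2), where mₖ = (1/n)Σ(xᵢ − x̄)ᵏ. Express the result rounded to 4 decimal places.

x̄ = (1 + 15 + 6 + 7 + 2 - 32) / 6 = -0.1667
deviations (xᵢ − x̄): 1.1667, 15.1667, 6.1667, 7.1667, 2.1667, -31.8333
Σ(xᵢ − x̄)² = 1338.8333 ⇒ m₂ = 1338.8333/6 = 223.13889
Σ(xᵢ − x̄)³ = -28155.5556 ⇒ m₃ = -28155.5556/6 = -4692.59259
m₂^(3/2) = 223.13889^(1.5) = 3333.21171
g_1 = m₃ / m₂^(3/2) = -4692.59259 / 3333.21171 ≈ -1.4078

-1.4078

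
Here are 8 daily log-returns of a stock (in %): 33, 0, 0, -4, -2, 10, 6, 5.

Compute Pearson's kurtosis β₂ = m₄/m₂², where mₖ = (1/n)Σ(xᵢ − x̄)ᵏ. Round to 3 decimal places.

x̄ = 6.0000
Σ(xᵢ − x̄)² = 982.0000 ⇒ m₂ = 122.75000
Σ(xᵢ − x̄)⁴ = 548386.0000 ⇒ m₄ = 68548.25000
m₂² = 15067.56250
β₂ = m₄/m₂² = 68548.25000 / 15067.56250 ≈ 4.549

4.549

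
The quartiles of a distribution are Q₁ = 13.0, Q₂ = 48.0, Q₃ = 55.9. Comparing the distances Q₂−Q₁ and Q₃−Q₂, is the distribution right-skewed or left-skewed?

left-skewed

Q₂ − Q₁ = 35.0;  Q₃ − Q₂ = 7.9
Q₂ − Q₁ > Q₃ − Q₂ ⇒ the lower half is more spread out ⇒ left-skewed.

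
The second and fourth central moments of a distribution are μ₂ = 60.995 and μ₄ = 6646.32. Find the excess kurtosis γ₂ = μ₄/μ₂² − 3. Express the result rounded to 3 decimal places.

μ₂² = 60.995² = 3720.39002
μ₄/μ₂² = 6646.32 / 3720.39002 = 1.78646
γ₂ = 1.78646 − 3 ≈ -1.214

-1.214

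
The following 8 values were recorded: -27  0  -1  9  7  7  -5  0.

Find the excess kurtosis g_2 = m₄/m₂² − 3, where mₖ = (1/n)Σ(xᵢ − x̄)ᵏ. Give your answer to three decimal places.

x̄ = -1.2500
Σ(xᵢ − x̄)² = 921.5000 ⇒ m₂ = 115.18750
Σ(xᵢ − x̄)⁴ = 460157.6563 ⇒ m₄ = 57519.70703
m₂² = 13268.16016
g_2 = m₄/m₂² − 3 = 4.33517 − 3 ≈ 1.335

1.335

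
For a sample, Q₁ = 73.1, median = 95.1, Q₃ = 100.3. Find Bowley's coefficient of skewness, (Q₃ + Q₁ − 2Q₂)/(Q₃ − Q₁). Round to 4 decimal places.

numerator: Q₃ + Q₁ − 2Q₂ = 100.3 + 73.1 − 2×95.1 = -16.8000
denominator: Q₃ − Q₁ = 100.3 − 73.1 = 27.2000
Bowley skewness = -16.8000 / 27.2000 ≈ -0.6176

-0.6176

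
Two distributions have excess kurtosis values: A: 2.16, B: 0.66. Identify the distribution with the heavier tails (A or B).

Higher excess kurtosis ⇒ heavier tails relative to the normal distribution.
2.16 vs 0.66: the larger is 2.16, so A has heavier tails.

A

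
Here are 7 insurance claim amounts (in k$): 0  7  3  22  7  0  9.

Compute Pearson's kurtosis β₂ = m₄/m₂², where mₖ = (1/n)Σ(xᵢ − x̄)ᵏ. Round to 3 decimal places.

3.409

x̄ = 6.8571
Σ(xᵢ − x̄)² = 342.8571 ⇒ m₂ = 48.97959
Σ(xᵢ − x̄)⁴ = 57245.5627 ⇒ m₄ = 8177.93753
m₂² = 2399.00042
β₂ = m₄/m₂² = 8177.93753 / 2399.00042 ≈ 3.409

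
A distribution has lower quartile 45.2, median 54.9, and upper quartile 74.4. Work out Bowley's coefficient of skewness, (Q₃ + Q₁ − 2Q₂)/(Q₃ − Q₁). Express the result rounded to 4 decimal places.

numerator: Q₃ + Q₁ − 2Q₂ = 74.4 + 45.2 − 2×54.9 = 9.8000
denominator: Q₃ − Q₁ = 74.4 − 45.2 = 29.2000
Bowley skewness = 9.8000 / 29.2000 ≈ 0.3356

0.3356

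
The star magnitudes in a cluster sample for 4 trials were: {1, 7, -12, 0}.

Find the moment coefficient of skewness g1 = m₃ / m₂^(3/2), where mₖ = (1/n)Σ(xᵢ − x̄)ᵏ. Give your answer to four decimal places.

x̄ = (1 + 7 - 12 + 0) / 4 = -1.0000
deviations (xᵢ − x̄): 2.0000, 8.0000, -11.0000, 1.0000
Σ(xᵢ − x̄)² = 190.0000 ⇒ m₂ = 190.0000/4 = 47.50000
Σ(xᵢ − x̄)³ = -810.0000 ⇒ m₃ = -810.0000/4 = -202.50000
m₂^(3/2) = 47.50000^(1.5) = 327.37116
g1 = m₃ / m₂^(3/2) = -202.50000 / 327.37116 ≈ -0.6186

-0.6186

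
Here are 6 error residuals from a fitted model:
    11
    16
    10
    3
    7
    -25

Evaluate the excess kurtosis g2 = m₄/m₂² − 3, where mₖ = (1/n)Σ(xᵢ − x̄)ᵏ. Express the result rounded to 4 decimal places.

0.6211

x̄ = 3.6667
Σ(xᵢ − x̄)² = 1079.3333 ⇒ m₂ = 179.88889
Σ(xᵢ − x̄)⁴ = 703081.1111 ⇒ m₄ = 117180.18519
m₂² = 32360.01235
g2 = m₄/m₂² − 3 = 3.62114 − 3 ≈ 0.6211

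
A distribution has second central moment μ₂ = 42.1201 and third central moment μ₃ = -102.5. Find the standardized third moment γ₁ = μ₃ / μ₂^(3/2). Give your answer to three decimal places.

-0.375

σ = √μ₂ = √42.1201 = 6.49000
σ³ = μ₂^(3/2) = 273.35945
γ₁ = μ₃/σ³ = -102.5 / 273.35945 ≈ -0.375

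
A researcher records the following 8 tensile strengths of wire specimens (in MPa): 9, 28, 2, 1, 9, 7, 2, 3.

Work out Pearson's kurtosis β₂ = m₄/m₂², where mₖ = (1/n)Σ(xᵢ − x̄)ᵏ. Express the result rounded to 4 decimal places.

4.7103

x̄ = 7.6250
Σ(xᵢ − x̄)² = 547.8750 ⇒ m₂ = 68.48438
Σ(xᵢ − x̄)⁴ = 176735.2441 ⇒ m₄ = 22091.90552
m₂² = 4690.10962
β₂ = m₄/m₂² = 22091.90552 / 4690.10962 ≈ 4.7103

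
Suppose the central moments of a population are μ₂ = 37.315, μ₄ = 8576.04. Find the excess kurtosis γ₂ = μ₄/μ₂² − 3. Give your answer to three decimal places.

3.159

μ₂² = 37.315² = 1392.40923
μ₄/μ₂² = 8576.04 / 1392.40923 = 6.15914
γ₂ = 6.15914 − 3 ≈ 3.159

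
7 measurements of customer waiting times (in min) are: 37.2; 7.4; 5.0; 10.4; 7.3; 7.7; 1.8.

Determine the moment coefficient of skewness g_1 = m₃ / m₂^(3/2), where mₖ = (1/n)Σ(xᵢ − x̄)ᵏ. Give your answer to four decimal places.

x̄ = (37.2 + 7.4 + 5.0 + 10.4 + 7.3 + 7.7 + 1.8) / 7 = 10.9714
deviations (xᵢ − x̄): 26.2286, -3.5714, -5.9714, -0.5714, -3.6714, -3.2714, -9.1714
Σ(xᵢ − x̄)² = 844.9743 ⇒ m₂ = 844.9743/7 = 120.71061
Σ(xᵢ − x̄)³ = 16929.0045 ⇒ m₃ = 16929.0045/7 = 2418.42922
m₂^(3/2) = 120.71061^(1.5) = 1326.22796
g_1 = m₃ / m₂^(3/2) = 2418.42922 / 1326.22796 ≈ 1.8235

1.8235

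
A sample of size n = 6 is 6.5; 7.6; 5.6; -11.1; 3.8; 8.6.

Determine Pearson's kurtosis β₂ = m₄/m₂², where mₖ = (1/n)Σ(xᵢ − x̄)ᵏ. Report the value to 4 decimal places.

3.8417

x̄ = 3.5000
Σ(xᵢ − x̄)² = 269.4800 ⇒ m₂ = 44.91333
Σ(xᵢ − x̄)⁴ = 46496.7380 ⇒ m₄ = 7749.45633
m₂² = 2017.20751
β₂ = m₄/m₂² = 7749.45633 / 2017.20751 ≈ 3.8417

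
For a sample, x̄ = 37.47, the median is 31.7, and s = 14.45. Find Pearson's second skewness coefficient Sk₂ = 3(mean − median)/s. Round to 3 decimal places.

Sk₂ = 3(37.47 − 31.7) / 14.45 = 3 × 5.7700 / 14.45
    = 17.3100 / 14.45 ≈ 1.198

1.198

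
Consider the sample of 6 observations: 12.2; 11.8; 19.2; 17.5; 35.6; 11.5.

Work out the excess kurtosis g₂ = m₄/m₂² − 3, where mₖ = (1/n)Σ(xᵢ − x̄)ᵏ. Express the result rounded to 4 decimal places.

x̄ = 17.9667
Σ(xᵢ − x̄)² = 425.7733 ⇒ m₂ = 70.96222
Σ(xᵢ − x̄)⁴ = 100983.2864 ⇒ m₄ = 16830.54774
m₂² = 5035.63698
g₂ = m₄/m₂² − 3 = 3.34229 − 3 ≈ 0.3423

0.3423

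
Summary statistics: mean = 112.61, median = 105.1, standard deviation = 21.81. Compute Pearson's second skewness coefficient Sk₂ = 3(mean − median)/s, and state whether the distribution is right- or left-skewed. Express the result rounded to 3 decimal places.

1.033, right-skewed

Sk₂ = 3(112.61 − 105.1) / 21.81 = 3 × 7.5100 / 21.81
    = 22.5300 / 21.81 ≈ 1.033
Sk₂ > 0 ⇒ mean > median ⇒ right-skewed (positive skew).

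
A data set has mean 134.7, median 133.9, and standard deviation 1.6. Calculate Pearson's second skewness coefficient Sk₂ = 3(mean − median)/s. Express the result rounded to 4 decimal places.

1.5000

Sk₂ = 3(134.7 − 133.9) / 1.6 = 3 × 0.8000 / 1.6
    = 2.4000 / 1.6 ≈ 1.5000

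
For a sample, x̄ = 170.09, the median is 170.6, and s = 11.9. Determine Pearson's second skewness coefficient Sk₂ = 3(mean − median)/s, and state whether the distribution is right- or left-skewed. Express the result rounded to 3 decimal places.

Sk₂ = 3(170.09 − 170.6) / 11.9 = 3 × -0.5100 / 11.9
    = -1.5300 / 11.9 ≈ -0.129
Sk₂ < 0 ⇒ mean < median ⇒ left-skewed (negative skew).

-0.129, left-skewed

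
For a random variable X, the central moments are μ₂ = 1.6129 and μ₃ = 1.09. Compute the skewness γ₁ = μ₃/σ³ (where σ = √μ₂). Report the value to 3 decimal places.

0.532

σ = √μ₂ = √1.6129 = 1.27000
σ³ = μ₂^(3/2) = 2.04838
γ₁ = μ₃/σ³ = 1.09 / 2.04838 ≈ 0.532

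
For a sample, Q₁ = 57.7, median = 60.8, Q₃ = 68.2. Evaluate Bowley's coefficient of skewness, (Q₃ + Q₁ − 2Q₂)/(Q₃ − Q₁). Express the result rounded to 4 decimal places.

0.4095

numerator: Q₃ + Q₁ − 2Q₂ = 68.2 + 57.7 − 2×60.8 = 4.3000
denominator: Q₃ − Q₁ = 68.2 − 57.7 = 10.5000
Bowley skewness = 4.3000 / 10.5000 ≈ 0.4095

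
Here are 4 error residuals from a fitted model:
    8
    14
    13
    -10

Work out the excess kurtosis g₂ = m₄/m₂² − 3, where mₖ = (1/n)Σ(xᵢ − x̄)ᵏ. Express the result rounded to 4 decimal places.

-0.8287

x̄ = 6.2500
Σ(xᵢ − x̄)² = 372.7500 ⇒ m₂ = 93.18750
Σ(xᵢ − x̄)⁴ = 75421.8281 ⇒ m₄ = 18855.45703
m₂² = 8683.91016
g₂ = m₄/m₂² − 3 = 2.17131 − 3 ≈ -0.8287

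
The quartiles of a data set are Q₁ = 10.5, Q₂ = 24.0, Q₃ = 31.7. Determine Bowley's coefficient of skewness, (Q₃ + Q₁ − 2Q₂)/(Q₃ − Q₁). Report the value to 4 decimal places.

numerator: Q₃ + Q₁ − 2Q₂ = 31.7 + 10.5 − 2×24.0 = -5.8000
denominator: Q₃ − Q₁ = 31.7 − 10.5 = 21.2000
Bowley skewness = -5.8000 / 21.2000 ≈ -0.2736

-0.2736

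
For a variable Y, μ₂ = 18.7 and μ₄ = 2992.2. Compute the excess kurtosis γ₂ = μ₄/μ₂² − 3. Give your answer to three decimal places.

μ₂² = 18.7² = 349.69000
μ₄/μ₂² = 2992.2 / 349.69000 = 8.55672
γ₂ = 8.55672 − 3 ≈ 5.557

5.557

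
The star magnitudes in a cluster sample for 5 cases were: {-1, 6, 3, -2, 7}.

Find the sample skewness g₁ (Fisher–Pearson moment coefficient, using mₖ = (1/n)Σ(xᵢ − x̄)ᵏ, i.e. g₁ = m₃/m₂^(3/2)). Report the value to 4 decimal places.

-0.0826

x̄ = (-1 + 6 + 3 - 2 + 7) / 5 = 2.6000
deviations (xᵢ − x̄): -3.6000, 3.4000, 0.4000, -4.6000, 4.4000
Σ(xᵢ − x̄)² = 65.2000 ⇒ m₂ = 65.2000/5 = 13.04000
Σ(xᵢ − x̄)³ = -19.4400 ⇒ m₃ = -19.4400/5 = -3.88800
m₂^(3/2) = 13.04000^(1.5) = 47.08867
g₁ = m₃ / m₂^(3/2) = -3.88800 / 47.08867 ≈ -0.0826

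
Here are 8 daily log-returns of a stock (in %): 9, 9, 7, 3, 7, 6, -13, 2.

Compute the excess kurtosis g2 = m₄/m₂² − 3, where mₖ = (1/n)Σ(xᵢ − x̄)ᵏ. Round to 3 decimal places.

x̄ = 3.7500
Σ(xᵢ − x̄)² = 365.5000 ⇒ m₂ = 45.68750
Σ(xᵢ − x̄)⁴ = 80493.1563 ⇒ m₄ = 10061.64453
m₂² = 2087.34766
g2 = m₄/m₂² − 3 = 4.82030 − 3 ≈ 1.820

1.820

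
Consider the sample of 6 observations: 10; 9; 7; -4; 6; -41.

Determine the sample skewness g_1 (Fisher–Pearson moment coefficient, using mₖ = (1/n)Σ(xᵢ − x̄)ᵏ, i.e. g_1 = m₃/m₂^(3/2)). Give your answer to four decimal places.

-1.5559

x̄ = (10 + 9 + 7 - 4 + 6 - 41) / 6 = -2.1667
deviations (xᵢ − x̄): 12.1667, 11.1667, 9.1667, -1.8333, 8.1667, -38.8333
Σ(xᵢ − x̄)² = 1934.8333 ⇒ m₂ = 1934.8333/6 = 322.47222
Σ(xᵢ − x̄)³ = -54059.5556 ⇒ m₃ = -54059.5556/6 = -9009.92593
m₂^(3/2) = 322.47222^(1.5) = 5790.79867
g_1 = m₃ / m₂^(3/2) = -9009.92593 / 5790.79867 ≈ -1.5559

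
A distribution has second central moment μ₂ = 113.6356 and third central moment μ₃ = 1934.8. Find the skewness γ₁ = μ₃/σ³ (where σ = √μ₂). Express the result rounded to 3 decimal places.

1.597

σ = √μ₂ = √113.6356 = 10.66000
σ³ = μ₂^(3/2) = 1211.35550
γ₁ = μ₃/σ³ = 1934.8 / 1211.35550 ≈ 1.597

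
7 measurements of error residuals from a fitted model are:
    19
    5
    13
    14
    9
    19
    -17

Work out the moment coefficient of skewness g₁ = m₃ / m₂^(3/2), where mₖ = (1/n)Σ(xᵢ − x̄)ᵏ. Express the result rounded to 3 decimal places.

x̄ = (19 + 5 + 13 + 14 + 9 + 19 - 17) / 7 = 8.8571
deviations (xᵢ − x̄): 10.1429, -3.8571, 4.1429, 5.1429, 0.1429, 10.1429, -25.8571
Σ(xᵢ − x̄)² = 932.8571 ⇒ m₂ = 932.8571/7 = 133.26531
Σ(xᵢ − x̄)³ = -15051.1837 ⇒ m₃ = -15051.1837/7 = -2150.16910
m₂^(3/2) = 133.26531^(1.5) = 1538.42260
g₁ = m₃ / m₂^(3/2) = -2150.16910 / 1538.42260 ≈ -1.398

-1.398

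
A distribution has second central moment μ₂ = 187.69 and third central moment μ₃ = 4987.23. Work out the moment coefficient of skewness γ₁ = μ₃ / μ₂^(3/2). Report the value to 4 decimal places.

1.9395

σ = √μ₂ = √187.69 = 13.70000
σ³ = μ₂^(3/2) = 2571.35300
γ₁ = μ₃/σ³ = 4987.23 / 2571.35300 ≈ 1.9395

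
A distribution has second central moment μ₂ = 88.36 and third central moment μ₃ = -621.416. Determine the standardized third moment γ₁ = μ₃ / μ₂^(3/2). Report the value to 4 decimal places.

σ = √μ₂ = √88.36 = 9.40000
σ³ = μ₂^(3/2) = 830.58400
γ₁ = μ₃/σ³ = -621.416 / 830.58400 ≈ -0.7482

-0.7482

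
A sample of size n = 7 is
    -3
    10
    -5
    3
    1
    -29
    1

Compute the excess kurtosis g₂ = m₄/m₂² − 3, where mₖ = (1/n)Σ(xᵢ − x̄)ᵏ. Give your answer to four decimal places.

0.9877

x̄ = -3.1429
Σ(xᵢ − x̄)² = 916.8571 ⇒ m₂ = 130.97959
Σ(xᵢ − x̄)⁴ = 478877.2770 ⇒ m₄ = 68411.03957
m₂² = 17155.65348
g₂ = m₄/m₂² − 3 = 3.98767 − 3 ≈ 0.9877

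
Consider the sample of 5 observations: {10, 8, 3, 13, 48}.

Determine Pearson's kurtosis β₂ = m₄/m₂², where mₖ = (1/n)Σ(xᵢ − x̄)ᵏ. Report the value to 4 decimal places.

x̄ = 16.4000
Σ(xᵢ − x̄)² = 1301.2000 ⇒ m₂ = 260.24000
Σ(xᵢ − x̄)⁴ = 1036153.9360 ⇒ m₄ = 207230.78720
m₂² = 67724.85760
β₂ = m₄/m₂² = 207230.78720 / 67724.85760 ≈ 3.0599

3.0599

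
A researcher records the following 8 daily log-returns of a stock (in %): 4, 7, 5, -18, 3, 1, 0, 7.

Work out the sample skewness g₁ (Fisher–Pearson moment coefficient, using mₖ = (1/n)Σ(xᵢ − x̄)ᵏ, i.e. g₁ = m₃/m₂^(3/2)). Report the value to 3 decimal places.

x̄ = (4 + 7 + 5 - 18 + 3 + 1 + 0 + 7) / 8 = 1.1250
deviations (xᵢ − x̄): 2.8750, 5.8750, 3.8750, -19.1250, 1.8750, -0.1250, -1.1250, 5.8750
Σ(xᵢ − x̄)² = 462.8750 ⇒ m₂ = 462.8750/8 = 57.85938
Σ(xᵢ − x̄)³ = -6502.5938 ⇒ m₃ = -6502.5938/8 = -812.82422
m₂^(3/2) = 57.85938^(1.5) = 440.10936
g₁ = m₃ / m₂^(3/2) = -812.82422 / 440.10936 ≈ -1.847

-1.847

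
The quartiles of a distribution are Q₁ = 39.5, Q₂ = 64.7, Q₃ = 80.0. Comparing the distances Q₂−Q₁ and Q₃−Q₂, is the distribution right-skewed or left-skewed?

left-skewed

Q₂ − Q₁ = 25.2;  Q₃ − Q₂ = 15.3
Q₂ − Q₁ > Q₃ − Q₂ ⇒ the lower half is more spread out ⇒ left-skewed.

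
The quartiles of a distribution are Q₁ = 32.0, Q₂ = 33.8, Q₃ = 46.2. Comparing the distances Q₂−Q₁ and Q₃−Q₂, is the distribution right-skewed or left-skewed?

right-skewed

Q₂ − Q₁ = 1.8;  Q₃ − Q₂ = 12.4
Q₃ − Q₂ > Q₂ − Q₁ ⇒ the upper half is more spread out ⇒ right-skewed.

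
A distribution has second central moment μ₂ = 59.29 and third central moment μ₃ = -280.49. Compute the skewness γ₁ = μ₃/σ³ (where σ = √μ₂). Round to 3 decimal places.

-0.614

σ = √μ₂ = √59.29 = 7.70000
σ³ = μ₂^(3/2) = 456.53300
γ₁ = μ₃/σ³ = -280.49 / 456.53300 ≈ -0.614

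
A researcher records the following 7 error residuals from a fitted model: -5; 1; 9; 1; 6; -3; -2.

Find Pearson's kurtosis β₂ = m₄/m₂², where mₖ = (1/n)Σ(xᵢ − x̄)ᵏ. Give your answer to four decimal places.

1.9768

x̄ = 1.0000
Σ(xᵢ − x̄)² = 150.0000 ⇒ m₂ = 21.42857
Σ(xᵢ − x̄)⁴ = 6354.0000 ⇒ m₄ = 907.71429
m₂² = 459.18367
β₂ = m₄/m₂² = 907.71429 / 459.18367 ≈ 1.9768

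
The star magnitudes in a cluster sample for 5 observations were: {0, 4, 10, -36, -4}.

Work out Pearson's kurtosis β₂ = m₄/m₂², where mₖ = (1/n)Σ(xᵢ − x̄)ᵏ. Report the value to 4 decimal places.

2.8755

x̄ = -5.2000
Σ(xᵢ − x̄)² = 1292.8000 ⇒ m₂ = 258.56000
Σ(xᵢ − x̄)⁴ = 961194.4960 ⇒ m₄ = 192238.89920
m₂² = 66853.27360
β₂ = m₄/m₂² = 192238.89920 / 66853.27360 ≈ 2.8755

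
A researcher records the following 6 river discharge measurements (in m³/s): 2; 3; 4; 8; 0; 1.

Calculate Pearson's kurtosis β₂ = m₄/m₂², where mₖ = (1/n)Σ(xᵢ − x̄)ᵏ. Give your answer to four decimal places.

x̄ = 3.0000
Σ(xᵢ − x̄)² = 40.0000 ⇒ m₂ = 6.66667
Σ(xᵢ − x̄)⁴ = 724.0000 ⇒ m₄ = 120.66667
m₂² = 44.44444
β₂ = m₄/m₂² = 120.66667 / 44.44444 ≈ 2.7150

2.7150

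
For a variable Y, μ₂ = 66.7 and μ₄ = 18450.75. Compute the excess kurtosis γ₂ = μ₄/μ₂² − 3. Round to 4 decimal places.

μ₂² = 66.7² = 4448.89000
μ₄/μ₂² = 18450.75 / 4448.89000 = 4.14727
γ₂ = 4.14727 − 3 ≈ 1.1473

1.1473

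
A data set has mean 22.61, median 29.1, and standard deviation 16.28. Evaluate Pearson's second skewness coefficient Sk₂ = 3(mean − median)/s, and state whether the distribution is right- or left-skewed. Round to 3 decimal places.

-1.196, left-skewed

Sk₂ = 3(22.61 − 29.1) / 16.28 = 3 × -6.4900 / 16.28
    = -19.4700 / 16.28 ≈ -1.196
Sk₂ < 0 ⇒ mean < median ⇒ left-skewed (negative skew).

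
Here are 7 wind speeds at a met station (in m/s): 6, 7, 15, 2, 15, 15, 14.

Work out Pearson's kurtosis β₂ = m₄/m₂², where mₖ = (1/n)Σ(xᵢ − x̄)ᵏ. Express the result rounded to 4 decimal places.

x̄ = 10.5714
Σ(xᵢ − x̄)² = 177.7143 ⇒ m₂ = 25.38776
Σ(xᵢ − x̄)⁴ = 7289.2711 ⇒ m₄ = 1041.32445
m₂² = 644.53811
β₂ = m₄/m₂² = 1041.32445 / 644.53811 ≈ 1.6156

1.6156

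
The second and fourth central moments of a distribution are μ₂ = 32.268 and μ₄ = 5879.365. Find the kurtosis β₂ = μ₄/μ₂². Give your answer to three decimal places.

μ₂² = 32.268² = 1041.22382
μ₄/μ₂² = 5879.365 / 1041.22382 = 5.64659
β₂ ≈ 5.647

5.647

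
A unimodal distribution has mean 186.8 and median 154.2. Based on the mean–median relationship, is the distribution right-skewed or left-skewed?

mean − median = 186.8 − 154.2 = 32.6
mean > median ⇒ the longer tail is on the right ⇒ right-skewed (positively skewed).

right-skewed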